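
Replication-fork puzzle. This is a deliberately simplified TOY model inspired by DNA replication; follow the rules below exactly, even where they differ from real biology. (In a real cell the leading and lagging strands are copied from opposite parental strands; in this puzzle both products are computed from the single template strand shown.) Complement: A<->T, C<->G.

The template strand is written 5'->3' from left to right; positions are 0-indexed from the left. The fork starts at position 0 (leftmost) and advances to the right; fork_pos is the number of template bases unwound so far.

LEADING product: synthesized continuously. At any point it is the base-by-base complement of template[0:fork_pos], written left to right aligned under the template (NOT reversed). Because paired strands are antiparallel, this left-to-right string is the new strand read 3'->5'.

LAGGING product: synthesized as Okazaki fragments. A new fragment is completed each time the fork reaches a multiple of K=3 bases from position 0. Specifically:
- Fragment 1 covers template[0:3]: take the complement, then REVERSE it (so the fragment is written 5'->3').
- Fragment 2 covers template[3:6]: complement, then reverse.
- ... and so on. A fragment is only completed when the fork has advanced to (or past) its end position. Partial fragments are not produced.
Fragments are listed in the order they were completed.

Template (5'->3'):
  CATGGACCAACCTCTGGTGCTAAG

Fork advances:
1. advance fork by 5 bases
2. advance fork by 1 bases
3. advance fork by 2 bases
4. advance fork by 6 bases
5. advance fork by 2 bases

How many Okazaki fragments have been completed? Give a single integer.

Answer: 5

Derivation:
Step 1: advance 5 -> fork_pos = 0 + 5 = 5. Reached multiple(s) of 3: 3 -> fragment 1 completed (1 total).
Step 2: advance 1 -> fork_pos = 5 + 1 = 6. Reached multiple(s) of 3: 6 -> fragment 2 completed (2 total).
Step 3: advance 2 -> fork_pos = 6 + 2 = 8. Next multiple of 3 is 9 (not reached); still 2 fragment(s).
Step 4: advance 6 -> fork_pos = 8 + 6 = 14. Reached multiple(s) of 3: 9, 12 -> fragments 3-4 completed (4 total).
Step 5: advance 2 -> fork_pos = 14 + 2 = 16. Reached multiple(s) of 3: 15 -> fragment 5 completed (5 total).
Check: final fork_pos = 16; the multiples of 3 that are <= 16 are 3..15 -> 16 // 3 = 5 completed fragment(s).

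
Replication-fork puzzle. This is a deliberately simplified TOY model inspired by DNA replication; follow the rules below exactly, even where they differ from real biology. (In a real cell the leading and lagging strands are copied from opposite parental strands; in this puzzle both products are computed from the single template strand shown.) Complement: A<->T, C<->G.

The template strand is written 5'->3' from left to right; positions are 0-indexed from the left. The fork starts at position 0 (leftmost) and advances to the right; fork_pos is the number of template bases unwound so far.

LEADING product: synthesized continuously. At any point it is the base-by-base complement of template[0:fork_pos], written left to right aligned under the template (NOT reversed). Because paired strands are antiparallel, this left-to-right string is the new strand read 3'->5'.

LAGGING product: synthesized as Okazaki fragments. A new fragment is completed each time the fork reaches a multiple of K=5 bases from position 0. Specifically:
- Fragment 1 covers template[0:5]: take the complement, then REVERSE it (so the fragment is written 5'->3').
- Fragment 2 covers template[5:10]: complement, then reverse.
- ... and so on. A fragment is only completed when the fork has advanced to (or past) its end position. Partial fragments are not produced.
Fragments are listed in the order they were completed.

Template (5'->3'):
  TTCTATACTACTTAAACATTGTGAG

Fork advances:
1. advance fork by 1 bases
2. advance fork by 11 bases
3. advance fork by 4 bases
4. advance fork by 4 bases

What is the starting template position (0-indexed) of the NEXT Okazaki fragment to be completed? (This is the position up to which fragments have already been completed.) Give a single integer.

Step 1: advance 1 -> fork_pos = 0 + 1 = 1. Next multiple of 5 is 5 (not reached); still 0 fragment(s).
Step 2: advance 11 -> fork_pos = 1 + 11 = 12. Reached multiple(s) of 5: 5, 10 -> fragments 1-2 completed (2 total).
Step 3: advance 4 -> fork_pos = 12 + 4 = 16. Reached multiple(s) of 5: 15 -> fragment 3 completed (3 total).
Step 4: advance 4 -> fork_pos = 16 + 4 = 20. Reached multiple(s) of 5: 20 -> fragment 4 completed (4 total).
4 fragment(s) completed, covering template[0:20] (4 x 5 = 20). The next fragment, fragment 5, covers template[20:25], so it starts at position 20.

Answer: 20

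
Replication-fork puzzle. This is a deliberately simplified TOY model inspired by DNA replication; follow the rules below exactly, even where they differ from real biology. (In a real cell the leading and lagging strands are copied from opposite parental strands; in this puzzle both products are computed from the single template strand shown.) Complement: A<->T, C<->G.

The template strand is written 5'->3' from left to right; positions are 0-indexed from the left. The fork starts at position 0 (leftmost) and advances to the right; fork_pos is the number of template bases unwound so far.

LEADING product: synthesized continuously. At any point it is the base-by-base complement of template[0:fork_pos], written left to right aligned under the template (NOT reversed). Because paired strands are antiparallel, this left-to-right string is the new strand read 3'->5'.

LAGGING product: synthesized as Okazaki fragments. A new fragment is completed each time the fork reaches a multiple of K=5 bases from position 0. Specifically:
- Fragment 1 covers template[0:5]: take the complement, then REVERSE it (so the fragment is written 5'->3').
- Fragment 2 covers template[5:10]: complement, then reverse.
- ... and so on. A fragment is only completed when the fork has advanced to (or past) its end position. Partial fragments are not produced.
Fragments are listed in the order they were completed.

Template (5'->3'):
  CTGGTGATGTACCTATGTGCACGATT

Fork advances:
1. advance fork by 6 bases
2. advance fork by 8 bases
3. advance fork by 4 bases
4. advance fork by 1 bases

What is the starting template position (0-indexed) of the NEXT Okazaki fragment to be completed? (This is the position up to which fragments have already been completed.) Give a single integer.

Answer: 15

Derivation:
Step 1: advance 6 -> fork_pos = 0 + 6 = 6. Reached multiple(s) of 5: 5 -> fragment 1 completed (1 total).
Step 2: advance 8 -> fork_pos = 6 + 8 = 14. Reached multiple(s) of 5: 10 -> fragment 2 completed (2 total).
Step 3: advance 4 -> fork_pos = 14 + 4 = 18. Reached multiple(s) of 5: 15 -> fragment 3 completed (3 total).
Step 4: advance 1 -> fork_pos = 18 + 1 = 19. Next multiple of 5 is 20 (not reached); still 3 fragment(s).
3 fragment(s) completed, covering template[0:15] (3 x 5 = 15). The next fragment, fragment 4, covers template[15:20], so it starts at position 15.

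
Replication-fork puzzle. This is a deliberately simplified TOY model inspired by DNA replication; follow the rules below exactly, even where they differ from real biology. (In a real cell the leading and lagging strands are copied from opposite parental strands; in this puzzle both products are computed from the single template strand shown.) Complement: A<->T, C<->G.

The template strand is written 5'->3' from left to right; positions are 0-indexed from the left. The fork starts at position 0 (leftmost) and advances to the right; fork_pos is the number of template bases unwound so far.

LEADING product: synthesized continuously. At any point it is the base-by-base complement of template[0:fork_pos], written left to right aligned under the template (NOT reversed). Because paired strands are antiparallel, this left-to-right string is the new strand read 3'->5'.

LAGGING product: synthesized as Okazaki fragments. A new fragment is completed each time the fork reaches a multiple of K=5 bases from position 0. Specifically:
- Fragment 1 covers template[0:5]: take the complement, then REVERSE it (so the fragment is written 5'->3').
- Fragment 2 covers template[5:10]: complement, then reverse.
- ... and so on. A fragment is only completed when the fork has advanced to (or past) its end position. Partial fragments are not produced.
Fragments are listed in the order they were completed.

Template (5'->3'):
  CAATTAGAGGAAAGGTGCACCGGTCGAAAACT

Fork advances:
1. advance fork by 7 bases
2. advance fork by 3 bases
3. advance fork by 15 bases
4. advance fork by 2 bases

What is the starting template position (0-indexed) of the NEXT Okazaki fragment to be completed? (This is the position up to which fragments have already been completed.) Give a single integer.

Step 1: advance 7 -> fork_pos = 0 + 7 = 7. Reached multiple(s) of 5: 5 -> fragment 1 completed (1 total).
Step 2: advance 3 -> fork_pos = 7 + 3 = 10. Reached multiple(s) of 5: 10 -> fragment 2 completed (2 total).
Step 3: advance 15 -> fork_pos = 10 + 15 = 25. Reached multiple(s) of 5: 15, 20, 25 -> fragments 3-5 completed (5 total).
Step 4: advance 2 -> fork_pos = 25 + 2 = 27. Next multiple of 5 is 30 (not reached); still 5 fragment(s).
5 fragment(s) completed, covering template[0:25] (5 x 5 = 25). The next fragment, fragment 6, covers template[25:30], so it starts at position 25.

Answer: 25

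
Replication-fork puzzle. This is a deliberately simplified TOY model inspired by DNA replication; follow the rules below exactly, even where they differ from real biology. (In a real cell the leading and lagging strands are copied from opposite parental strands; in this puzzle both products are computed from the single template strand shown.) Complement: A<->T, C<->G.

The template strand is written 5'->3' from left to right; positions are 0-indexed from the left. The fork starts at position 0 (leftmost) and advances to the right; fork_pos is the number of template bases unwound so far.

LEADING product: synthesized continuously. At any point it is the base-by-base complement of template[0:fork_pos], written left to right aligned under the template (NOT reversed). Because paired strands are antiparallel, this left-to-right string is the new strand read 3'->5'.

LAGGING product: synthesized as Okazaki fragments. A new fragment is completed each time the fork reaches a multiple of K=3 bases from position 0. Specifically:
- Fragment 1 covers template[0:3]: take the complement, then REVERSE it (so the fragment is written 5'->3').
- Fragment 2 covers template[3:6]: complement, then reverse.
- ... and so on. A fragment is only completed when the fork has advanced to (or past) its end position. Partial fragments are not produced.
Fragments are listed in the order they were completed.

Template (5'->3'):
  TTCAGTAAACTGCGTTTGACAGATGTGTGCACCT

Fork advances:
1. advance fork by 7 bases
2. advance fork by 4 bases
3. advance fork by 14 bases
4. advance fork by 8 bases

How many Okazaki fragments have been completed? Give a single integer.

Step 1: advance 7 -> fork_pos = 0 + 7 = 7. Reached multiple(s) of 3: 3, 6 -> fragments 1-2 completed (2 total).
Step 2: advance 4 -> fork_pos = 7 + 4 = 11. Reached multiple(s) of 3: 9 -> fragment 3 completed (3 total).
Step 3: advance 14 -> fork_pos = 11 + 14 = 25. Reached multiple(s) of 3: 12, 15, 18, 21, 24 -> fragments 4-8 completed (8 total).
Step 4: advance 8 -> fork_pos = 25 + 8 = 33. Reached multiple(s) of 3: 27, 30, 33 -> fragments 9-11 completed (11 total).
Check: final fork_pos = 33; the multiples of 3 that are <= 33 are 3..33 -> 33 // 3 = 11 completed fragment(s).

Answer: 11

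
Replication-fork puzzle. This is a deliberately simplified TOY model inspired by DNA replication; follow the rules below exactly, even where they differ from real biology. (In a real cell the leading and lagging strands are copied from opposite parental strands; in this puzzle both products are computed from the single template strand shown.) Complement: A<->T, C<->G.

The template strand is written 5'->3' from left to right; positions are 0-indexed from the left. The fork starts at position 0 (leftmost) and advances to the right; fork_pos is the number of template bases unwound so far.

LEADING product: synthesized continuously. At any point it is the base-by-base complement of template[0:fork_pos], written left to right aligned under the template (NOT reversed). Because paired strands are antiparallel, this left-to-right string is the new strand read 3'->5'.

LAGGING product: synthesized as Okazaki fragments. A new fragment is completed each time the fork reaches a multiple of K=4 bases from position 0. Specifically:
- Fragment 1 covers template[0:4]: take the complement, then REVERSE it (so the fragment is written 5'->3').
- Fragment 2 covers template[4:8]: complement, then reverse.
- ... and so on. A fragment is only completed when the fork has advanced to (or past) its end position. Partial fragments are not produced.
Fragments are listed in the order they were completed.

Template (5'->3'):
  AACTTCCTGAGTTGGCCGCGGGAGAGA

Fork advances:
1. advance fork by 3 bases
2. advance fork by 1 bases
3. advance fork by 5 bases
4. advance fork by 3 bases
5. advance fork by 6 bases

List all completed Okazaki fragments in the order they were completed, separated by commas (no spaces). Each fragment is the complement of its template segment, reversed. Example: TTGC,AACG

Answer: AGTT,AGGA,ACTC,GCCA

Derivation:
Step 1: advance 3 -> fork_pos = 0 + 3 = 3. Next multiple of 4 is 4 (not reached); still 0 fragment(s).
Step 2: advance 1 -> fork_pos = 3 + 1 = 4. Reached multiple(s) of 4: 4 -> fragment 1 completed (1 total).
Step 3: advance 5 -> fork_pos = 4 + 5 = 9. Reached multiple(s) of 4: 8 -> fragment 2 completed (2 total).
Step 4: advance 3 -> fork_pos = 9 + 3 = 12. Reached multiple(s) of 4: 12 -> fragment 3 completed (3 total).
Step 5: advance 6 -> fork_pos = 12 + 6 = 18. Reached multiple(s) of 4: 16 -> fragment 4 completed (4 total).
Final fork_pos = 18, so 4 fragment(s) are complete. Build each: template segment -> complement -> reverse.
Fragment 1: template[0:4] = AACT -> complement TTGA -> reversed AGTT
Fragment 2: template[4:8] = TCCT -> complement AGGA -> reversed AGGA
Fragment 3: template[8:12] = GAGT -> complement CTCA -> reversed ACTC
Fragment 4: template[12:16] = TGGC -> complement ACCG -> reversed GCCA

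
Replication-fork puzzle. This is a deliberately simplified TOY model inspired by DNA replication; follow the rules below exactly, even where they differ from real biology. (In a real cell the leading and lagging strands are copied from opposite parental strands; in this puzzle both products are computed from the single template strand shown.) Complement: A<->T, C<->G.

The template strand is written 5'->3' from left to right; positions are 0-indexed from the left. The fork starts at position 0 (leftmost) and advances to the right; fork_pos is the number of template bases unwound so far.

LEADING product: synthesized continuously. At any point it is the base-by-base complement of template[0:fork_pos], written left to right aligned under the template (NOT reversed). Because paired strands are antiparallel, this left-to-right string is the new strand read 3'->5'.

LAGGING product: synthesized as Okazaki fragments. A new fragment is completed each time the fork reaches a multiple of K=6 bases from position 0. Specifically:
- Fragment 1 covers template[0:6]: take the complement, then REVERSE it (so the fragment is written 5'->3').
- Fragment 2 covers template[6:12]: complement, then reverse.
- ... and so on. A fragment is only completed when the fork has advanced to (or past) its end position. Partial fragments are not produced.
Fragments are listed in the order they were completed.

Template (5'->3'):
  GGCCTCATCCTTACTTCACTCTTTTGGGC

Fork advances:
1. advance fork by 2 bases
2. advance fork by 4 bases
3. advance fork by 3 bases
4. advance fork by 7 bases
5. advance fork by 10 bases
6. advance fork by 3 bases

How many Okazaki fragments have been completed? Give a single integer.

Step 1: advance 2 -> fork_pos = 0 + 2 = 2. Next multiple of 6 is 6 (not reached); still 0 fragment(s).
Step 2: advance 4 -> fork_pos = 2 + 4 = 6. Reached multiple(s) of 6: 6 -> fragment 1 completed (1 total).
Step 3: advance 3 -> fork_pos = 6 + 3 = 9. Next multiple of 6 is 12 (not reached); still 1 fragment(s).
Step 4: advance 7 -> fork_pos = 9 + 7 = 16. Reached multiple(s) of 6: 12 -> fragment 2 completed (2 total).
Step 5: advance 10 -> fork_pos = 16 + 10 = 26. Reached multiple(s) of 6: 18, 24 -> fragments 3-4 completed (4 total).
Step 6: advance 3 -> fork_pos = 26 + 3 = 29. Next multiple of 6 is 30 (not reached); still 4 fragment(s).
Check: final fork_pos = 29; the multiples of 6 that are <= 29 are 6..24 -> 29 // 6 = 4 completed fragment(s).

Answer: 4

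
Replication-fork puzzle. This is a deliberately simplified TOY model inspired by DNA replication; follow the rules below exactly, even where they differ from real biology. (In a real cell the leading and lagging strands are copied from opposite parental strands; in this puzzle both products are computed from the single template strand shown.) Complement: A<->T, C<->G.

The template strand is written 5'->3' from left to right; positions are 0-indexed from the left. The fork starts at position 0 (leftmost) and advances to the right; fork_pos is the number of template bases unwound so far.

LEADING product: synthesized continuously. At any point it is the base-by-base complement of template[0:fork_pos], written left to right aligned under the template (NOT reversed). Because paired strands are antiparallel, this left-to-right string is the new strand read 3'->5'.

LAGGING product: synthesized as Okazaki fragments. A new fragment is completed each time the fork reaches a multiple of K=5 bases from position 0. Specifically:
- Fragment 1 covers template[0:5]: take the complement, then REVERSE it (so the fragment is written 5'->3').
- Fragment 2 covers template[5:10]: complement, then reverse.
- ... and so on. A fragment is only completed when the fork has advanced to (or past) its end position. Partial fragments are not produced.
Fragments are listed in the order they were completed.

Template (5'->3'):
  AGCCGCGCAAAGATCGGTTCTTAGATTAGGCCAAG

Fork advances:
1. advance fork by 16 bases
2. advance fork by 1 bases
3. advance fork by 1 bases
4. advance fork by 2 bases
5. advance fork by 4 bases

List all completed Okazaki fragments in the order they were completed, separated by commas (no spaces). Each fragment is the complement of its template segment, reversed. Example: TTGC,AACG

Step 1: advance 16 -> fork_pos = 0 + 16 = 16. Reached multiple(s) of 5: 5, 10, 15 -> fragments 1-3 completed (3 total).
Step 2: advance 1 -> fork_pos = 16 + 1 = 17. Next multiple of 5 is 20 (not reached); still 3 fragment(s).
Step 3: advance 1 -> fork_pos = 17 + 1 = 18. Next multiple of 5 is 20 (not reached); still 3 fragment(s).
Step 4: advance 2 -> fork_pos = 18 + 2 = 20. Reached multiple(s) of 5: 20 -> fragment 4 completed (4 total).
Step 5: advance 4 -> fork_pos = 20 + 4 = 24. Next multiple of 5 is 25 (not reached); still 4 fragment(s).
Final fork_pos = 24, so 4 fragment(s) are complete. Build each: template segment -> complement -> reverse.
Fragment 1: template[0:5] = AGCCG -> complement TCGGC -> reversed CGGCT
Fragment 2: template[5:10] = CGCAA -> complement GCGTT -> reversed TTGCG
Fragment 3: template[10:15] = AGATC -> complement TCTAG -> reversed GATCT
Fragment 4: template[15:20] = GGTTC -> complement CCAAG -> reversed GAACC

Answer: CGGCT,TTGCG,GATCT,GAACC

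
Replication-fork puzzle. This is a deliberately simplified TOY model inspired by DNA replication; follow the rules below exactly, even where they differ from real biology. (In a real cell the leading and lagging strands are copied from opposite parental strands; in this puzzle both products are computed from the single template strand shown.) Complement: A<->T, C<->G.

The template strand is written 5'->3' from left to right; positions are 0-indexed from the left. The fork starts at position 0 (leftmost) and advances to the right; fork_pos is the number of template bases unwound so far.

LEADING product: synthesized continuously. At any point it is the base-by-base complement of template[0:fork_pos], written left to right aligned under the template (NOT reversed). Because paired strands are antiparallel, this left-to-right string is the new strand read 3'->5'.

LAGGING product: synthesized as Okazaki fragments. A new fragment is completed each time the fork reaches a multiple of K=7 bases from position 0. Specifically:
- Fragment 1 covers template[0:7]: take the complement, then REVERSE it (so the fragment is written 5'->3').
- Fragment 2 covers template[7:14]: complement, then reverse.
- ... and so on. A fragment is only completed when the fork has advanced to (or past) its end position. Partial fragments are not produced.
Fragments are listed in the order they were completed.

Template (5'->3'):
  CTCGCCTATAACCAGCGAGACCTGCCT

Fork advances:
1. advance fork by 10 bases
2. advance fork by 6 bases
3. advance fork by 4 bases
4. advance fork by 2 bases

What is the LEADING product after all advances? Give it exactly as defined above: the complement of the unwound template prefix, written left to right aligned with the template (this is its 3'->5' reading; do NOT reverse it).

Answer: GAGCGGATATTGGTCGCTCTGG

Derivation:
Step 1: advance 10 -> fork_pos = 0 + 10 = 10.
Step 2: advance 6 -> fork_pos = 10 + 6 = 16.
Step 3: advance 4 -> fork_pos = 16 + 4 = 20.
Step 4: advance 2 -> fork_pos = 20 + 2 = 22.
Unwound prefix: template[0:22] = CTCGCCTATAACCAGCGAGACC
Complement it base by base (A<->T, C<->G), keeping left-to-right order:
  [0:5] CTCGC -> GAGCG
  [5:10] CTATA -> GATAT
  [10:15] ACCAG -> TGGTC
  [15:20] CGAGA -> GCTCT
  [20:22] CC -> GG
Concatenate: GAGCGGATATTGGTCGCTCTGG (length 22; written aligned with the template, i.e. 3'->5').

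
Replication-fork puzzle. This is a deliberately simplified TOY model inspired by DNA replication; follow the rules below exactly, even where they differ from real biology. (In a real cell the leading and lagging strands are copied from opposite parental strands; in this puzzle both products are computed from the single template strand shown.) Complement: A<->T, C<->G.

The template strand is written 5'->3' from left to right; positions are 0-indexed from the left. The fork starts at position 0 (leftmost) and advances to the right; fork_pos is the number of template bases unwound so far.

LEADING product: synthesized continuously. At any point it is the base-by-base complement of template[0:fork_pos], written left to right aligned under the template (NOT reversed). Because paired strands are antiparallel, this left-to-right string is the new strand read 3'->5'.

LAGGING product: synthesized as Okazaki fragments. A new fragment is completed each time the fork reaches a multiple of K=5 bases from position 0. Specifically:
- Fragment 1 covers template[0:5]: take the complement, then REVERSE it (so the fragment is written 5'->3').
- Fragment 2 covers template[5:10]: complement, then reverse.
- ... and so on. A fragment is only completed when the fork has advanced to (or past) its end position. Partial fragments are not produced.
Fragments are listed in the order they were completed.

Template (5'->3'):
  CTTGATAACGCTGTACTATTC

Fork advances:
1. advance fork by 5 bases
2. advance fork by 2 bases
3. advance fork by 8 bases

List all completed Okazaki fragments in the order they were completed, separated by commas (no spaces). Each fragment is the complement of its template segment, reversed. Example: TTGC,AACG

Step 1: advance 5 -> fork_pos = 0 + 5 = 5. Reached multiple(s) of 5: 5 -> fragment 1 completed (1 total).
Step 2: advance 2 -> fork_pos = 5 + 2 = 7. Next multiple of 5 is 10 (not reached); still 1 fragment(s).
Step 3: advance 8 -> fork_pos = 7 + 8 = 15. Reached multiple(s) of 5: 10, 15 -> fragments 2-3 completed (3 total).
Final fork_pos = 15, so 3 fragment(s) are complete. Build each: template segment -> complement -> reverse.
Fragment 1: template[0:5] = CTTGA -> complement GAACT -> reversed TCAAG
Fragment 2: template[5:10] = TAACG -> complement ATTGC -> reversed CGTTA
Fragment 3: template[10:15] = CTGTA -> complement GACAT -> reversed TACAG

Answer: TCAAG,CGTTA,TACAG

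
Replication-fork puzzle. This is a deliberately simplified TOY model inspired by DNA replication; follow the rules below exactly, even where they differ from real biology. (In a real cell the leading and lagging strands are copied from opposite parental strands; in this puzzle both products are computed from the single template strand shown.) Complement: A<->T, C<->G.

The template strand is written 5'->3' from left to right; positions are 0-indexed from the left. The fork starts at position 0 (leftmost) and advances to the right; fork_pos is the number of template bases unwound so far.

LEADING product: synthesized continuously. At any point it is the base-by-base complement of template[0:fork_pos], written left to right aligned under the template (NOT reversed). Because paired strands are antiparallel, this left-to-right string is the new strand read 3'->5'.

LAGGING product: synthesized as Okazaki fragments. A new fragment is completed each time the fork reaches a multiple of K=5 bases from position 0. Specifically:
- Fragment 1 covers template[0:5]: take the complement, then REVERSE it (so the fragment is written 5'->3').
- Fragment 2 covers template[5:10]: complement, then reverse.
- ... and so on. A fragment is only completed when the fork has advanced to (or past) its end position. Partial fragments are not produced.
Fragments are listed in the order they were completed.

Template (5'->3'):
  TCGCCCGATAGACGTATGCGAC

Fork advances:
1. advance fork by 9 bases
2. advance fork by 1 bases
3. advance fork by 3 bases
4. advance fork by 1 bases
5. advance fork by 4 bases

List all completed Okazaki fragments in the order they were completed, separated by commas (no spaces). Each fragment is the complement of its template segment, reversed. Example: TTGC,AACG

Step 1: advance 9 -> fork_pos = 0 + 9 = 9. Reached multiple(s) of 5: 5 -> fragment 1 completed (1 total).
Step 2: advance 1 -> fork_pos = 9 + 1 = 10. Reached multiple(s) of 5: 10 -> fragment 2 completed (2 total).
Step 3: advance 3 -> fork_pos = 10 + 3 = 13. Next multiple of 5 is 15 (not reached); still 2 fragment(s).
Step 4: advance 1 -> fork_pos = 13 + 1 = 14. Next multiple of 5 is 15 (not reached); still 2 fragment(s).
Step 5: advance 4 -> fork_pos = 14 + 4 = 18. Reached multiple(s) of 5: 15 -> fragment 3 completed (3 total).
Final fork_pos = 18, so 3 fragment(s) are complete. Build each: template segment -> complement -> reverse.
Fragment 1: template[0:5] = TCGCC -> complement AGCGG -> reversed GGCGA
Fragment 2: template[5:10] = CGATA -> complement GCTAT -> reversed TATCG
Fragment 3: template[10:15] = GACGT -> complement CTGCA -> reversed ACGTC

Answer: GGCGA,TATCG,ACGTC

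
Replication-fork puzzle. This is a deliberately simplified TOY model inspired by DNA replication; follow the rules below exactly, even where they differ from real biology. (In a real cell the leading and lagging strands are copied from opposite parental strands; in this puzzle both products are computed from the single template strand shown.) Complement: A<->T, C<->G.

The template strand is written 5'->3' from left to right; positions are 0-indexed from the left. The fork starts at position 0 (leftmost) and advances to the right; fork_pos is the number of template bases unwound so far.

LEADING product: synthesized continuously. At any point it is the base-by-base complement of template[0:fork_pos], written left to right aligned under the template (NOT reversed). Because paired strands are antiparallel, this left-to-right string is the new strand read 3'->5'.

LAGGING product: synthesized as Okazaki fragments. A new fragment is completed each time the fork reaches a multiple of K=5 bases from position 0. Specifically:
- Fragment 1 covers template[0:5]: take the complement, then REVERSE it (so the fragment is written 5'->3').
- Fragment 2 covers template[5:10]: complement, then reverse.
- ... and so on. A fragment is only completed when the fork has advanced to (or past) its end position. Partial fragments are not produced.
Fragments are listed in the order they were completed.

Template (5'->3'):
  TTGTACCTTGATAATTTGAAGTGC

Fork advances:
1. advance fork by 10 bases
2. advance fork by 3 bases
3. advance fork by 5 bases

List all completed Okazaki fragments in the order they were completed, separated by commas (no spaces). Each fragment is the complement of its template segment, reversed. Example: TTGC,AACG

Step 1: advance 10 -> fork_pos = 0 + 10 = 10. Reached multiple(s) of 5: 5, 10 -> fragments 1-2 completed (2 total).
Step 2: advance 3 -> fork_pos = 10 + 3 = 13. Next multiple of 5 is 15 (not reached); still 2 fragment(s).
Step 3: advance 5 -> fork_pos = 13 + 5 = 18. Reached multiple(s) of 5: 15 -> fragment 3 completed (3 total).
Final fork_pos = 18, so 3 fragment(s) are complete. Build each: template segment -> complement -> reverse.
Fragment 1: template[0:5] = TTGTA -> complement AACAT -> reversed TACAA
Fragment 2: template[5:10] = CCTTG -> complement GGAAC -> reversed CAAGG
Fragment 3: template[10:15] = ATAAT -> complement TATTA -> reversed ATTAT

Answer: TACAA,CAAGG,ATTAT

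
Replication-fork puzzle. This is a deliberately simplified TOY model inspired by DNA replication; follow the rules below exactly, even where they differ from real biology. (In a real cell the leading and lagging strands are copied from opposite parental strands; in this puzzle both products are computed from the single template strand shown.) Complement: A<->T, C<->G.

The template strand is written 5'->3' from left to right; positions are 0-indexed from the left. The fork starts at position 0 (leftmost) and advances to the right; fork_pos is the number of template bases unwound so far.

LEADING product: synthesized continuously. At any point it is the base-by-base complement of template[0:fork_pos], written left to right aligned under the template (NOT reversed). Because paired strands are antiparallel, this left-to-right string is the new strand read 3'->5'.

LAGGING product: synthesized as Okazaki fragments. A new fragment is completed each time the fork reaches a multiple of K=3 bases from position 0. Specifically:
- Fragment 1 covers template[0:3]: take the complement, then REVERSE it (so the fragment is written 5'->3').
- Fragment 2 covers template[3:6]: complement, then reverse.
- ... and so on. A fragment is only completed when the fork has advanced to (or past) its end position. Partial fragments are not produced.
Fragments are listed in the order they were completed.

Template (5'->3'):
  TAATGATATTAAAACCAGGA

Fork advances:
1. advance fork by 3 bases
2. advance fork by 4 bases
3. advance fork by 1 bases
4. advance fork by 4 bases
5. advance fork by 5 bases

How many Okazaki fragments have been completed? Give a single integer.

Step 1: advance 3 -> fork_pos = 0 + 3 = 3. Reached multiple(s) of 3: 3 -> fragment 1 completed (1 total).
Step 2: advance 4 -> fork_pos = 3 + 4 = 7. Reached multiple(s) of 3: 6 -> fragment 2 completed (2 total).
Step 3: advance 1 -> fork_pos = 7 + 1 = 8. Next multiple of 3 is 9 (not reached); still 2 fragment(s).
Step 4: advance 4 -> fork_pos = 8 + 4 = 12. Reached multiple(s) of 3: 9, 12 -> fragments 3-4 completed (4 total).
Step 5: advance 5 -> fork_pos = 12 + 5 = 17. Reached multiple(s) of 3: 15 -> fragment 5 completed (5 total).
Check: final fork_pos = 17; the multiples of 3 that are <= 17 are 3..15 -> 17 // 3 = 5 completed fragment(s).

Answer: 5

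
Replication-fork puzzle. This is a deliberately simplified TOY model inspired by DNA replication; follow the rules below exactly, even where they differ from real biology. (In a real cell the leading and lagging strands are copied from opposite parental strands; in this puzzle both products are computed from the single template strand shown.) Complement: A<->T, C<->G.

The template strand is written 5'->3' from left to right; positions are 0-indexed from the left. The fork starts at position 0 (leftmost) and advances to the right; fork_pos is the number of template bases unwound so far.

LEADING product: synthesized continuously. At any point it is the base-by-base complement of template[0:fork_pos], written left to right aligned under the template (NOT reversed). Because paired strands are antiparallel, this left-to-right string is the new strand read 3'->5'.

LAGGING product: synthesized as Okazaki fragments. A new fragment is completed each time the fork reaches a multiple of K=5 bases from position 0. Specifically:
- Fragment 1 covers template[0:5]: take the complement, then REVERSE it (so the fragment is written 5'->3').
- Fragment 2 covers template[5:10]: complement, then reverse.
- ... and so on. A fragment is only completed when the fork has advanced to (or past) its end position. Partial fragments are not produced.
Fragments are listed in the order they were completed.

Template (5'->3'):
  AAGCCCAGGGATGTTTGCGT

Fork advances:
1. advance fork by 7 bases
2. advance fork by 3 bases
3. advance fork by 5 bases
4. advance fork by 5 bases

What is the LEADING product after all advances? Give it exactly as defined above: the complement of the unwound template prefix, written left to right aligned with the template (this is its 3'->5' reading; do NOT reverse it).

Answer: TTCGGGTCCCTACAAACGCA

Derivation:
Step 1: advance 7 -> fork_pos = 0 + 7 = 7.
Step 2: advance 3 -> fork_pos = 7 + 3 = 10.
Step 3: advance 5 -> fork_pos = 10 + 5 = 15.
Step 4: advance 5 -> fork_pos = 15 + 5 = 20.
Unwound prefix: template[0:20] = AAGCCCAGGGATGTTTGCGT
Complement it base by base (A<->T, C<->G), keeping left-to-right order:
  [0:5] AAGCC -> TTCGG
  [5:10] CAGGG -> GTCCC
  [10:15] ATGTT -> TACAA
  [15:20] TGCGT -> ACGCA
Concatenate: TTCGGGTCCCTACAAACGCA (length 20; written aligned with the template, i.e. 3'->5').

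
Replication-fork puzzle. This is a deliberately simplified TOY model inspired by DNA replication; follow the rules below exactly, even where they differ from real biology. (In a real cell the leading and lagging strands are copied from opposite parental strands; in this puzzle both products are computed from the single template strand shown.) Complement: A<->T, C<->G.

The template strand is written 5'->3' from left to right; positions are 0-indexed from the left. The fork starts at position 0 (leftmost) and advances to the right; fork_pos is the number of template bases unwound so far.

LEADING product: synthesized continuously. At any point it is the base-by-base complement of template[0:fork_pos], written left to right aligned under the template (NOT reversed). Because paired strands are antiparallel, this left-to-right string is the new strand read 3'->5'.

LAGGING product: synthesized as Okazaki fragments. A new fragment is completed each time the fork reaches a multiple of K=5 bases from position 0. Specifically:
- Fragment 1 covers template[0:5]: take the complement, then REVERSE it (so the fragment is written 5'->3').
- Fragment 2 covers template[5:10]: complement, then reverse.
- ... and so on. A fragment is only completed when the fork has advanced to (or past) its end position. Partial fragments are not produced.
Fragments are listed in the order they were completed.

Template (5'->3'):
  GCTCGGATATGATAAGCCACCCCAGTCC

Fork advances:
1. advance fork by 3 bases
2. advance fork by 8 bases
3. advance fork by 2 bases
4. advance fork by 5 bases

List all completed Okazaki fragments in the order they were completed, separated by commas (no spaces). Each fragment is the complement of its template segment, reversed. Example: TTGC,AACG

Step 1: advance 3 -> fork_pos = 0 + 3 = 3. Next multiple of 5 is 5 (not reached); still 0 fragment(s).
Step 2: advance 8 -> fork_pos = 3 + 8 = 11. Reached multiple(s) of 5: 5, 10 -> fragments 1-2 completed (2 total).
Step 3: advance 2 -> fork_pos = 11 + 2 = 13. Next multiple of 5 is 15 (not reached); still 2 fragment(s).
Step 4: advance 5 -> fork_pos = 13 + 5 = 18. Reached multiple(s) of 5: 15 -> fragment 3 completed (3 total).
Final fork_pos = 18, so 3 fragment(s) are complete. Build each: template segment -> complement -> reverse.
Fragment 1: template[0:5] = GCTCG -> complement CGAGC -> reversed CGAGC
Fragment 2: template[5:10] = GATAT -> complement CTATA -> reversed ATATC
Fragment 3: template[10:15] = GATAA -> complement CTATT -> reversed TTATC

Answer: CGAGC,ATATC,TTATC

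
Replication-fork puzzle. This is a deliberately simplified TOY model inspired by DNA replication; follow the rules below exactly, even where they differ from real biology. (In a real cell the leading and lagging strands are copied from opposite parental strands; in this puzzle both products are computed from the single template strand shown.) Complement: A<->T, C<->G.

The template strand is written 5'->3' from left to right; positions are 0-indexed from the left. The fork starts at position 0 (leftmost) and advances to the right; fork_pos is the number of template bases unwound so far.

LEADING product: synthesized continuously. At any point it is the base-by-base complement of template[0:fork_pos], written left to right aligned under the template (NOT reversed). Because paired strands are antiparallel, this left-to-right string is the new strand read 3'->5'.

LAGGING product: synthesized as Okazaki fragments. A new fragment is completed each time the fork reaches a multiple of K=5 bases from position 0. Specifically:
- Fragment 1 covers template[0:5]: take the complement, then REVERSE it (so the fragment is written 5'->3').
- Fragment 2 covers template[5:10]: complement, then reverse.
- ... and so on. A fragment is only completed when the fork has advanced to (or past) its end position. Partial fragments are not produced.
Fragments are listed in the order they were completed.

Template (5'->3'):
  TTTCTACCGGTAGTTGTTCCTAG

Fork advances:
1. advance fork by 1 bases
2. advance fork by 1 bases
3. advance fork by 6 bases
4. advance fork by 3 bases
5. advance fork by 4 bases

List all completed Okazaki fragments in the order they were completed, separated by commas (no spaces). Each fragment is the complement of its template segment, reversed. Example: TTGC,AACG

Answer: AGAAA,CCGGT,AACTA

Derivation:
Step 1: advance 1 -> fork_pos = 0 + 1 = 1. Next multiple of 5 is 5 (not reached); still 0 fragment(s).
Step 2: advance 1 -> fork_pos = 1 + 1 = 2. Next multiple of 5 is 5 (not reached); still 0 fragment(s).
Step 3: advance 6 -> fork_pos = 2 + 6 = 8. Reached multiple(s) of 5: 5 -> fragment 1 completed (1 total).
Step 4: advance 3 -> fork_pos = 8 + 3 = 11. Reached multiple(s) of 5: 10 -> fragment 2 completed (2 total).
Step 5: advance 4 -> fork_pos = 11 + 4 = 15. Reached multiple(s) of 5: 15 -> fragment 3 completed (3 total).
Final fork_pos = 15, so 3 fragment(s) are complete. Build each: template segment -> complement -> reverse.
Fragment 1: template[0:5] = TTTCT -> complement AAAGA -> reversed AGAAA
Fragment 2: template[5:10] = ACCGG -> complement TGGCC -> reversed CCGGT
Fragment 3: template[10:15] = TAGTT -> complement ATCAA -> reversed AACTA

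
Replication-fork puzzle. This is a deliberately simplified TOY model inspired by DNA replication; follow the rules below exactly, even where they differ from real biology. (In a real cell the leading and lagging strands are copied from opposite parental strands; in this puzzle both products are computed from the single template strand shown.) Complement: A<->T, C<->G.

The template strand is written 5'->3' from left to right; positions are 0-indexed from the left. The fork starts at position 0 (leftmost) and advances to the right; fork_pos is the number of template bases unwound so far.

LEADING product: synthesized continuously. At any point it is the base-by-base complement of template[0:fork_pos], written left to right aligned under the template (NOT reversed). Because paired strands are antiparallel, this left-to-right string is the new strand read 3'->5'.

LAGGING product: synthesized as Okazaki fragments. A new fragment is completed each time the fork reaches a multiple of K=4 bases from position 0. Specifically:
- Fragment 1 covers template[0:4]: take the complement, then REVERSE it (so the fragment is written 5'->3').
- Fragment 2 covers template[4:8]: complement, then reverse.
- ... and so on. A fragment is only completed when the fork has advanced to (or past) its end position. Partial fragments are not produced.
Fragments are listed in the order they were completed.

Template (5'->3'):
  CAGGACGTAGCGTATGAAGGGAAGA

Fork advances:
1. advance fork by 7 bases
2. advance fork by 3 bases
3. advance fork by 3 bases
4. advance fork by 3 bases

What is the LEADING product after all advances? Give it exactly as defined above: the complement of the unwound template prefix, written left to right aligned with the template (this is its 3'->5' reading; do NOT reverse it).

Step 1: advance 7 -> fork_pos = 0 + 7 = 7.
Step 2: advance 3 -> fork_pos = 7 + 3 = 10.
Step 3: advance 3 -> fork_pos = 10 + 3 = 13.
Step 4: advance 3 -> fork_pos = 13 + 3 = 16.
Unwound prefix: template[0:16] = CAGGACGTAGCGTATG
Complement it base by base (A<->T, C<->G), keeping left-to-right order:
  [0:5] CAGGA -> GTCCT
  [5:10] CGTAG -> GCATC
  [10:15] CGTAT -> GCATA
  [15:16] G -> C
Concatenate: GTCCTGCATCGCATAC (length 16; written aligned with the template, i.e. 3'->5').

Answer: GTCCTGCATCGCATAC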